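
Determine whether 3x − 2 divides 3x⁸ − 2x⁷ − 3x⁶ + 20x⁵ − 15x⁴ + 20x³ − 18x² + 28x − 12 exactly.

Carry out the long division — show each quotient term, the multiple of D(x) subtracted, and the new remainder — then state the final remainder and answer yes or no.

Step 1: lead(3x⁸ − 2x⁷ − 3x⁶ + 20x⁵ − 15x⁴ + 20x³ − 18x² + 28x − 12) ÷ lead(D) = 3x⁸ ÷ 3x = x⁷. Subtract (x⁷)·D = 3x⁸ − 2x⁷. Remainder: −3x⁶ + 20x⁵ − 15x⁴ + 20x³ − 18x² + 28x − 12.
Step 2: lead(−3x⁶ + 20x⁵ − 15x⁴ + 20x³ − 18x² + 28x − 12) ÷ lead(D) = −3x⁶ ÷ 3x = −x⁵. Subtract (−x⁵)·D = −3x⁶ + 2x⁵. Remainder: 18x⁵ − 15x⁴ + 20x³ − 18x² + 28x − 12.
Step 3: lead(18x⁵ − 15x⁴ + 20x³ − 18x² + 28x − 12) ÷ lead(D) = 18x⁵ ÷ 3x = 6x⁴. Subtract (6x⁴)·D = 18x⁵ − 12x⁴. Remainder: −3x⁴ + 20x³ − 18x² + 28x − 12.
Step 4: lead(−3x⁴ + 20x³ − 18x² + 28x − 12) ÷ lead(D) = −3x⁴ ÷ 3x = −x³. Subtract (−x³)·D = −3x⁴ + 2x³. Remainder: 18x³ − 18x² + 28x − 12.
Step 5: lead(18x³ − 18x² + 28x − 12) ÷ lead(D) = 18x³ ÷ 3x = 6x². Subtract (6x²)·D = 18x³ − 12x². Remainder: −6x² + 28x − 12.
Step 6: lead(−6x² + 28x − 12) ÷ lead(D) = −6x² ÷ 3x = −2x. Subtract (−2x)·D = −6x² + 4x. Remainder: 24x − 12.
Step 7: lead(24x − 12) ÷ lead(D) = 24x ÷ 3x = 8. Subtract (8)·D = 24x − 16. Remainder: 4.

R(x) = 4, so D(x) is not a factor of P(x). no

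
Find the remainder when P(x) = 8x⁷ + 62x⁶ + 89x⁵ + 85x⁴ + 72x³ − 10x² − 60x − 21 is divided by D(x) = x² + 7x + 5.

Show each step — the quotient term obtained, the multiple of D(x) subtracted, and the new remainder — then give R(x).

R(x) = 4

Step 1: lead(8x⁷ + 62x⁶ + 89x⁵ + 85x⁴ + 72x³ − 10x² − 60x − 21) ÷ lead(D) = 8x⁷ ÷ x² = 8x⁵. Subtract (8x⁵)·D = 8x⁷ + 56x⁶ + 40x⁵. Remainder: 6x⁶ + 49x⁵ + 85x⁴ + 72x³ − 10x² − 60x − 21.
Step 2: lead(6x⁶ + 49x⁵ + 85x⁴ + 72x³ − 10x² − 60x − 21) ÷ lead(D) = 6x⁶ ÷ x² = 6x⁴. Subtract (6x⁴)·D = 6x⁶ + 42x⁵ + 30x⁴. Remainder: 7x⁵ + 55x⁴ + 72x³ − 10x² − 60x − 21.
Step 3: lead(7x⁵ + 55x⁴ + 72x³ − 10x² − 60x − 21) ÷ lead(D) = 7x⁵ ÷ x² = 7x³. Subtract (7x³)·D = 7x⁵ + 49x⁴ + 35x³. Remainder: 6x⁴ + 37x³ − 10x² − 60x − 21.
Step 4: lead(6x⁴ + 37x³ − 10x² − 60x − 21) ÷ lead(D) = 6x⁴ ÷ x² = 6x². Subtract (6x²)·D = 6x⁴ + 42x³ + 30x². Remainder: −5x³ − 40x² − 60x − 21.
Step 5: lead(−5x³ − 40x² − 60x − 21) ÷ lead(D) = −5x³ ÷ x² = −5x. Subtract (−5x)·D = −5x³ − 35x² − 25x. Remainder: −5x² − 35x − 21.
Step 6: lead(−5x² − 35x − 21) ÷ lead(D) = −5x² ÷ x² = −5. Subtract (−5)·D = −5x² − 35x − 25. Remainder: 4.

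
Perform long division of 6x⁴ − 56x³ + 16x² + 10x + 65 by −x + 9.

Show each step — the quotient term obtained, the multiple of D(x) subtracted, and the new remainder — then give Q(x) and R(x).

Q(x) = −6x³ + 2x² + 2x + 8; R(x) = −7

Step 1: lead(6x⁴ − 56x³ + 16x² + 10x + 65) ÷ lead(D) = 6x⁴ ÷ −x = −6x³. Subtract (−6x³)·D = 6x⁴ − 54x³. Remainder: −2x³ + 16x² + 10x + 65.
Step 2: lead(−2x³ + 16x² + 10x + 65) ÷ lead(D) = −2x³ ÷ −x = 2x². Subtract (2x²)·D = −2x³ + 18x². Remainder: −2x² + 10x + 65.
Step 3: lead(−2x² + 10x + 65) ÷ lead(D) = −2x² ÷ −x = 2x. Subtract (2x)·D = −2x² + 18x. Remainder: −8x + 65.
Step 4: lead(−8x + 65) ÷ lead(D) = −8x ÷ −x = 8. Subtract (8)·D = −8x + 72. Remainder: −7.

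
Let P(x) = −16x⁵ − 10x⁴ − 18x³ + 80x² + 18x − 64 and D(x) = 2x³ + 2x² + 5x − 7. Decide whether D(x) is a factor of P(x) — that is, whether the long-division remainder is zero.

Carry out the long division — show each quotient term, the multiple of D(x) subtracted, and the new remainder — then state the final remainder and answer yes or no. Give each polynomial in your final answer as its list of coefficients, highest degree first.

R = [-7, -1, -8], so D(x) is not a factor of P(x). no

Step 1: lead(−16x⁵ − 10x⁴ − 18x³ + 80x² + 18x − 64) ÷ lead(D) = −16x⁵ ÷ 2x³ = −8x². Subtract (−8x²)·D = −16x⁵ − 16x⁴ − 40x³ + 56x². Remainder: 6x⁴ + 22x³ + 24x² + 18x − 64.
Step 2: lead(6x⁴ + 22x³ + 24x² + 18x − 64) ÷ lead(D) = 6x⁴ ÷ 2x³ = 3x. Subtract (3x)·D = 6x⁴ + 6x³ + 15x² − 21x. Remainder: 16x³ + 9x² + 39x − 64.
Step 3: lead(16x³ + 9x² + 39x − 64) ÷ lead(D) = 16x³ ÷ 2x³ = 8. Subtract (8)·D = 16x³ + 16x² + 40x − 56. Remainder: −7x² − x − 8.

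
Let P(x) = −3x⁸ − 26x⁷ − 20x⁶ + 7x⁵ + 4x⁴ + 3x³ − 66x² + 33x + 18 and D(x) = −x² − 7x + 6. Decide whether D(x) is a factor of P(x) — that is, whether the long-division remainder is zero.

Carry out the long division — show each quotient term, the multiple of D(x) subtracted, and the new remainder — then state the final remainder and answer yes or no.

Step 1: lead(−3x⁸ − 26x⁷ − 20x⁶ + 7x⁵ + 4x⁴ + 3x³ − 66x² + 33x + 18) ÷ lead(D) = −3x⁸ ÷ −x² = 3x⁶. Subtract (3x⁶)·D = −3x⁸ − 21x⁷ + 18x⁶. Remainder: −5x⁷ − 38x⁶ + 7x⁵ + 4x⁴ + 3x³ − 66x² + 33x + 18.
Step 2: lead(−5x⁷ − 38x⁶ + 7x⁵ + 4x⁴ + 3x³ − 66x² + 33x + 18) ÷ lead(D) = −5x⁷ ÷ −x² = 5x⁵. Subtract (5x⁵)·D = −5x⁷ − 35x⁶ + 30x⁵. Remainder: −3x⁶ − 23x⁵ + 4x⁴ + 3x³ − 66x² + 33x + 18.
Step 3: lead(−3x⁶ − 23x⁵ + 4x⁴ + 3x³ − 66x² + 33x + 18) ÷ lead(D) = −3x⁶ ÷ −x² = 3x⁴. Subtract (3x⁴)·D = −3x⁶ − 21x⁵ + 18x⁴. Remainder: −2x⁵ − 14x⁴ + 3x³ − 66x² + 33x + 18.
Step 4: lead(−2x⁵ − 14x⁴ + 3x³ − 66x² + 33x + 18) ÷ lead(D) = −2x⁵ ÷ −x² = 2x³. Subtract (2x³)·D = −2x⁵ − 14x⁴ + 12x³. Remainder: −9x³ − 66x² + 33x + 18.
Step 5: lead(−9x³ − 66x² + 33x + 18) ÷ lead(D) = −9x³ ÷ −x² = 9x. Subtract (9x)·D = −9x³ − 63x² + 54x. Remainder: −3x² − 21x + 18.
Step 6: lead(−3x² − 21x + 18) ÷ lead(D) = −3x² ÷ −x² = 3. Subtract (3)·D = −3x² − 21x + 18. Remainder: 0.

R(x) = 0, so D(x) is a factor of P(x). yes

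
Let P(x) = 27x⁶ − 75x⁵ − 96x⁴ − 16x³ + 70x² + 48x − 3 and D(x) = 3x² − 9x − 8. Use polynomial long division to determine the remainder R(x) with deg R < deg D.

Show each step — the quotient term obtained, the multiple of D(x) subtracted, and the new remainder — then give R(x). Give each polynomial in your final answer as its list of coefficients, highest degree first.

Step 1: lead(27x⁶ − 75x⁵ − 96x⁴ − 16x³ + 70x² + 48x − 3) ÷ lead(D) = 27x⁶ ÷ 3x² = 9x⁴. Subtract (9x⁴)·D = 27x⁶ − 81x⁵ − 72x⁴. Remainder: 6x⁵ − 24x⁴ − 16x³ + 70x² + 48x − 3.
Step 2: lead(6x⁵ − 24x⁴ − 16x³ + 70x² + 48x − 3) ÷ lead(D) = 6x⁵ ÷ 3x² = 2x³. Subtract (2x³)·D = 6x⁵ − 18x⁴ − 16x³. Remainder: −6x⁴ + 70x² + 48x − 3.
Step 3: lead(−6x⁴ + 70x² + 48x − 3) ÷ lead(D) = −6x⁴ ÷ 3x² = −2x². Subtract (−2x²)·D = −6x⁴ + 18x³ + 16x². Remainder: −18x³ + 54x² + 48x − 3.
Step 4: lead(−18x³ + 54x² + 48x − 3) ÷ lead(D) = −18x³ ÷ 3x² = −6x. Subtract (−6x)·D = −18x³ + 54x² + 48x. Remainder: −3.

R = [-3]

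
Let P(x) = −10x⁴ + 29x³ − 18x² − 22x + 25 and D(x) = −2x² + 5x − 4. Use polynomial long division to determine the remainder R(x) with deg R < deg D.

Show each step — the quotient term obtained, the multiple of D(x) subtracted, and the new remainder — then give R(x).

R(x) = 1

Step 1: lead(−10x⁴ + 29x³ − 18x² − 22x + 25) ÷ lead(D) = −10x⁴ ÷ −2x² = 5x². Subtract (5x²)·D = −10x⁴ + 25x³ − 20x². Remainder: 4x³ + 2x² − 22x + 25.
Step 2: lead(4x³ + 2x² − 22x + 25) ÷ lead(D) = 4x³ ÷ −2x² = −2x. Subtract (−2x)·D = 4x³ − 10x² + 8x. Remainder: 12x² − 30x + 25.
Step 3: lead(12x² − 30x + 25) ÷ lead(D) = 12x² ÷ −2x² = −6. Subtract (−6)·D = 12x² − 30x + 24. Remainder: 1.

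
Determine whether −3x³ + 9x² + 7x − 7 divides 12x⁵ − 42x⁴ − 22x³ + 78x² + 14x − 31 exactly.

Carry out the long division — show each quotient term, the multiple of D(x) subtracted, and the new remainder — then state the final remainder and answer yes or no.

R(x) = −3, so D(x) is not a factor of P(x). no

Step 1: lead(12x⁵ − 42x⁴ − 22x³ + 78x² + 14x − 31) ÷ lead(D) = 12x⁵ ÷ −3x³ = −4x². Subtract (−4x²)·D = 12x⁵ − 36x⁴ − 28x³ + 28x². Remainder: −6x⁴ + 6x³ + 50x² + 14x − 31.
Step 2: lead(−6x⁴ + 6x³ + 50x² + 14x − 31) ÷ lead(D) = −6x⁴ ÷ −3x³ = 2x. Subtract (2x)·D = −6x⁴ + 18x³ + 14x² − 14x. Remainder: −12x³ + 36x² + 28x − 31.
Step 3: lead(−12x³ + 36x² + 28x − 31) ÷ lead(D) = −12x³ ÷ −3x³ = 4. Subtract (4)·D = −12x³ + 36x² + 28x − 28. Remainder: −3.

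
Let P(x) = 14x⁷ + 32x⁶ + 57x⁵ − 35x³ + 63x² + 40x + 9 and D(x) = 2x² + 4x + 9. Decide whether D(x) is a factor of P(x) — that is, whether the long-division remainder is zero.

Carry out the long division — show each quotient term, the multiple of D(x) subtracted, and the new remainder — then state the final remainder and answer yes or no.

Step 1: lead(14x⁷ + 32x⁶ + 57x⁵ − 35x³ + 63x² + 40x + 9) ÷ lead(D) = 14x⁷ ÷ 2x² = 7x⁵. Subtract (7x⁵)·D = 14x⁷ + 28x⁶ + 63x⁵. Remainder: 4x⁶ − 6x⁵ − 35x³ + 63x² + 40x + 9.
Step 2: lead(4x⁶ − 6x⁵ − 35x³ + 63x² + 40x + 9) ÷ lead(D) = 4x⁶ ÷ 2x² = 2x⁴. Subtract (2x⁴)·D = 4x⁶ + 8x⁵ + 18x⁴. Remainder: −14x⁵ − 18x⁴ − 35x³ + 63x² + 40x + 9.
Step 3: lead(−14x⁵ − 18x⁴ − 35x³ + 63x² + 40x + 9) ÷ lead(D) = −14x⁵ ÷ 2x² = −7x³. Subtract (−7x³)·D = −14x⁵ − 28x⁴ − 63x³. Remainder: 10x⁴ + 28x³ + 63x² + 40x + 9.
Step 4: lead(10x⁴ + 28x³ + 63x² + 40x + 9) ÷ lead(D) = 10x⁴ ÷ 2x² = 5x². Subtract (5x²)·D = 10x⁴ + 20x³ + 45x². Remainder: 8x³ + 18x² + 40x + 9.
Step 5: lead(8x³ + 18x² + 40x + 9) ÷ lead(D) = 8x³ ÷ 2x² = 4x. Subtract (4x)·D = 8x³ + 16x² + 36x. Remainder: 2x² + 4x + 9.
Step 6: lead(2x² + 4x + 9) ÷ lead(D) = 2x² ÷ 2x² = 1. Subtract (1)·D = 2x² + 4x + 9. Remainder: 0.

R(x) = 0, so D(x) is a factor of P(x). yes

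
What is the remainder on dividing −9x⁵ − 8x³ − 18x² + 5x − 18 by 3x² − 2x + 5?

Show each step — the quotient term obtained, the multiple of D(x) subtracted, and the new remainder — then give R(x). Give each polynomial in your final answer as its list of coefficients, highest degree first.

Step 1: lead(−9x⁵ − 8x³ − 18x² + 5x − 18) ÷ lead(D) = −9x⁵ ÷ 3x² = −3x³. Subtract (−3x³)·D = −9x⁵ + 6x⁴ − 15x³. Remainder: −6x⁴ + 7x³ − 18x² + 5x − 18.
Step 2: lead(−6x⁴ + 7x³ − 18x² + 5x − 18) ÷ lead(D) = −6x⁴ ÷ 3x² = −2x². Subtract (−2x²)·D = −6x⁴ + 4x³ − 10x². Remainder: 3x³ − 8x² + 5x − 18.
Step 3: lead(3x³ − 8x² + 5x − 18) ÷ lead(D) = 3x³ ÷ 3x² = x. Subtract (x)·D = 3x³ − 2x² + 5x. Remainder: −6x² − 18.
Step 4: lead(−6x² − 18) ÷ lead(D) = −6x² ÷ 3x² = −2. Subtract (−2)·D = −6x² + 4x − 10. Remainder: −4x − 8.

R = [-4, -8]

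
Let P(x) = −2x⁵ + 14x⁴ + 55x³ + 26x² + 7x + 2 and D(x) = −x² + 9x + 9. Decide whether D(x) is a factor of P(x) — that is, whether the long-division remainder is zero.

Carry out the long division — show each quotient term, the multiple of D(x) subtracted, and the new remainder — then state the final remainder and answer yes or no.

R(x) = 7x − 7, so D(x) is not a factor of P(x). no

Step 1: lead(−2x⁵ + 14x⁴ + 55x³ + 26x² + 7x + 2) ÷ lead(D) = −2x⁵ ÷ −x² = 2x³. Subtract (2x³)·D = −2x⁵ + 18x⁴ + 18x³. Remainder: −4x⁴ + 37x³ + 26x² + 7x + 2.
Step 2: lead(−4x⁴ + 37x³ + 26x² + 7x + 2) ÷ lead(D) = −4x⁴ ÷ −x² = 4x². Subtract (4x²)·D = −4x⁴ + 36x³ + 36x². Remainder: x³ − 10x² + 7x + 2.
Step 3: lead(x³ − 10x² + 7x + 2) ÷ lead(D) = x³ ÷ −x² = −x. Subtract (−x)·D = x³ − 9x² − 9x. Remainder: −x² + 16x + 2.
Step 4: lead(−x² + 16x + 2) ÷ lead(D) = −x² ÷ −x² = 1. Subtract (1)·D = −x² + 9x + 9. Remainder: 7x − 7.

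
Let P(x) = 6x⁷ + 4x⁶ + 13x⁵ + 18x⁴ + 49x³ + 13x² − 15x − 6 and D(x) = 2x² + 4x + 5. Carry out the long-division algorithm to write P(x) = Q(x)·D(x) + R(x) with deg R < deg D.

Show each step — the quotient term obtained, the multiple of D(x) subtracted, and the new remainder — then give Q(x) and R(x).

Step 1: lead(6x⁷ + 4x⁶ + 13x⁵ + 18x⁴ + 49x³ + 13x² − 15x − 6) ÷ lead(D) = 6x⁷ ÷ 2x² = 3x⁵. Subtract (3x⁵)·D = 6x⁷ + 12x⁶ + 15x⁵. Remainder: −8x⁶ − 2x⁵ + 18x⁴ + 49x³ + 13x² − 15x − 6.
Step 2: lead(−8x⁶ − 2x⁵ + 18x⁴ + 49x³ + 13x² − 15x − 6) ÷ lead(D) = −8x⁶ ÷ 2x² = −4x⁴. Subtract (−4x⁴)·D = −8x⁶ − 16x⁵ − 20x⁴. Remainder: 14x⁵ + 38x⁴ + 49x³ + 13x² − 15x − 6.
Step 3: lead(14x⁵ + 38x⁴ + 49x³ + 13x² − 15x − 6) ÷ lead(D) = 14x⁵ ÷ 2x² = 7x³. Subtract (7x³)·D = 14x⁵ + 28x⁴ + 35x³. Remainder: 10x⁴ + 14x³ + 13x² − 15x − 6.
Step 4: lead(10x⁴ + 14x³ + 13x² − 15x − 6) ÷ lead(D) = 10x⁴ ÷ 2x² = 5x². Subtract (5x²)·D = 10x⁴ + 20x³ + 25x². Remainder: −6x³ − 12x² − 15x − 6.
Step 5: lead(−6x³ − 12x² − 15x − 6) ÷ lead(D) = −6x³ ÷ 2x² = −3x. Subtract (−3x)·D = −6x³ − 12x² − 15x. Remainder: −6.

Q(x) = 3x⁵ − 4x⁴ + 7x³ + 5x² − 3x; R(x) = −6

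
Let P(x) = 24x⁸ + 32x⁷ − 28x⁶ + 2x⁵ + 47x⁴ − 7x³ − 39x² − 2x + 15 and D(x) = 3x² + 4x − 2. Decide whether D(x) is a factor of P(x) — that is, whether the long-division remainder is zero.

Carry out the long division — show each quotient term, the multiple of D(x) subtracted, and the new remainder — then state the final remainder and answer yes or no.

Step 1: lead(24x⁸ + 32x⁷ − 28x⁶ + 2x⁵ + 47x⁴ − 7x³ − 39x² − 2x + 15) ÷ lead(D) = 24x⁸ ÷ 3x² = 8x⁶. Subtract (8x⁶)·D = 24x⁸ + 32x⁷ − 16x⁶. Remainder: −12x⁶ + 2x⁵ + 47x⁴ − 7x³ − 39x² − 2x + 15.
Step 2: lead(−12x⁶ + 2x⁵ + 47x⁴ − 7x³ − 39x² − 2x + 15) ÷ lead(D) = −12x⁶ ÷ 3x² = −4x⁴. Subtract (−4x⁴)·D = −12x⁶ − 16x⁵ + 8x⁴. Remainder: 18x⁵ + 39x⁴ − 7x³ − 39x² − 2x + 15.
Step 3: lead(18x⁵ + 39x⁴ − 7x³ − 39x² − 2x + 15) ÷ lead(D) = 18x⁵ ÷ 3x² = 6x³. Subtract (6x³)·D = 18x⁵ + 24x⁴ − 12x³. Remainder: 15x⁴ + 5x³ − 39x² − 2x + 15.
Step 4: lead(15x⁴ + 5x³ − 39x² − 2x + 15) ÷ lead(D) = 15x⁴ ÷ 3x² = 5x². Subtract (5x²)·D = 15x⁴ + 20x³ − 10x². Remainder: −15x³ − 29x² − 2x + 15.
Step 5: lead(−15x³ − 29x² − 2x + 15) ÷ lead(D) = −15x³ ÷ 3x² = −5x. Subtract (−5x)·D = −15x³ − 20x² + 10x. Remainder: −9x² − 12x + 15.
Step 6: lead(−9x² − 12x + 15) ÷ lead(D) = −9x² ÷ 3x² = −3. Subtract (−3)·D = −9x² − 12x + 6. Remainder: 9.

R(x) = 9, so D(x) is not a factor of P(x). no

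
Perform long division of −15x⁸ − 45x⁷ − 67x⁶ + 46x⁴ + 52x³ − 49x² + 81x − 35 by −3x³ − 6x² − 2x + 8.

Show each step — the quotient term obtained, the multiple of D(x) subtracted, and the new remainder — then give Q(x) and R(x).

Q(x) = 5x⁵ + 5x⁴ + 9x³ − 8x² + 8x − 4; R(x) = 7x² + 9x − 3

Step 1: lead(−15x⁸ − 45x⁷ − 67x⁶ + 46x⁴ + 52x³ − 49x² + 81x − 35) ÷ lead(D) = −15x⁸ ÷ −3x³ = 5x⁵. Subtract (5x⁵)·D = −15x⁸ − 30x⁷ − 10x⁶ + 40x⁵. Remainder: −15x⁷ − 57x⁶ − 40x⁵ + 46x⁴ + 52x³ − 49x² + 81x − 35.
Step 2: lead(−15x⁷ − 57x⁶ − 40x⁵ + 46x⁴ + 52x³ − 49x² + 81x − 35) ÷ lead(D) = −15x⁷ ÷ −3x³ = 5x⁴. Subtract (5x⁴)·D = −15x⁷ − 30x⁶ − 10x⁵ + 40x⁴. Remainder: −27x⁶ − 30x⁵ + 6x⁴ + 52x³ − 49x² + 81x − 35.
Step 3: lead(−27x⁶ − 30x⁵ + 6x⁴ + 52x³ − 49x² + 81x − 35) ÷ lead(D) = −27x⁶ ÷ −3x³ = 9x³. Subtract (9x³)·D = −27x⁶ − 54x⁵ − 18x⁴ + 72x³. Remainder: 24x⁵ + 24x⁴ − 20x³ − 49x² + 81x − 35.
Step 4: lead(24x⁵ + 24x⁴ − 20x³ − 49x² + 81x − 35) ÷ lead(D) = 24x⁵ ÷ −3x³ = −8x². Subtract (−8x²)·D = 24x⁵ + 48x⁴ + 16x³ − 64x². Remainder: −24x⁴ − 36x³ + 15x² + 81x − 35.
Step 5: lead(−24x⁴ − 36x³ + 15x² + 81x − 35) ÷ lead(D) = −24x⁴ ÷ −3x³ = 8x. Subtract (8x)·D = −24x⁴ − 48x³ − 16x² + 64x. Remainder: 12x³ + 31x² + 17x − 35.
Step 6: lead(12x³ + 31x² + 17x − 35) ÷ lead(D) = 12x³ ÷ −3x³ = −4. Subtract (−4)·D = 12x³ + 24x² + 8x − 32. Remainder: 7x² + 9x − 3.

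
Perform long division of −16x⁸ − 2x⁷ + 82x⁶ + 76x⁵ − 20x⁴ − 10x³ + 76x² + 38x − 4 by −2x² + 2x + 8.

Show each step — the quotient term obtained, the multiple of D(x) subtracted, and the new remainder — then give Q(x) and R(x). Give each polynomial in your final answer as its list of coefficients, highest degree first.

Step 1: lead(−16x⁸ − 2x⁷ + 82x⁶ + 76x⁵ − 20x⁴ − 10x³ + 76x² + 38x − 4) ÷ lead(D) = −16x⁸ ÷ −2x² = 8x⁶. Subtract (8x⁶)·D = −16x⁸ + 16x⁷ + 64x⁶. Remainder: −18x⁷ + 18x⁶ + 76x⁵ − 20x⁴ − 10x³ + 76x² + 38x − 4.
Step 2: lead(−18x⁷ + 18x⁶ + 76x⁵ − 20x⁴ − 10x³ + 76x² + 38x − 4) ÷ lead(D) = −18x⁷ ÷ −2x² = 9x⁵. Subtract (9x⁵)·D = −18x⁷ + 18x⁶ + 72x⁵. Remainder: 4x⁵ − 20x⁴ − 10x³ + 76x² + 38x − 4.
Step 3: lead(4x⁵ − 20x⁴ − 10x³ + 76x² + 38x − 4) ÷ lead(D) = 4x⁵ ÷ −2x² = −2x³. Subtract (−2x³)·D = 4x⁵ − 4x⁴ − 16x³. Remainder: −16x⁴ + 6x³ + 76x² + 38x − 4.
Step 4: lead(−16x⁴ + 6x³ + 76x² + 38x − 4) ÷ lead(D) = −16x⁴ ÷ −2x² = 8x². Subtract (8x²)·D = −16x⁴ + 16x³ + 64x². Remainder: −10x³ + 12x² + 38x − 4.
Step 5: lead(−10x³ + 12x² + 38x − 4) ÷ lead(D) = −10x³ ÷ −2x² = 5x. Subtract (5x)·D = −10x³ + 10x² + 40x. Remainder: 2x² − 2x − 4.
Step 6: lead(2x² − 2x − 4) ÷ lead(D) = 2x² ÷ −2x² = −1. Subtract (−1)·D = 2x² − 2x − 8. Remainder: 4.

Q = [8, 9, 0, -2, 8, 5, -1]; R = [4]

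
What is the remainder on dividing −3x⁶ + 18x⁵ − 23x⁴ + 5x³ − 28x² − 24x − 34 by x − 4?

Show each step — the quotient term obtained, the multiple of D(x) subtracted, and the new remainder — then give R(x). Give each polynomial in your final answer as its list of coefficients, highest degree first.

R = [-2]

Step 1: lead(−3x⁶ + 18x⁵ − 23x⁴ + 5x³ − 28x² − 24x − 34) ÷ lead(D) = −3x⁶ ÷ x = −3x⁵. Subtract (−3x⁵)·D = −3x⁶ + 12x⁵. Remainder: 6x⁵ − 23x⁴ + 5x³ − 28x² − 24x − 34.
Step 2: lead(6x⁵ − 23x⁴ + 5x³ − 28x² − 24x − 34) ÷ lead(D) = 6x⁵ ÷ x = 6x⁴. Subtract (6x⁴)·D = 6x⁵ − 24x⁴. Remainder: x⁴ + 5x³ − 28x² − 24x − 34.
Step 3: lead(x⁴ + 5x³ − 28x² − 24x − 34) ÷ lead(D) = x⁴ ÷ x = x³. Subtract (x³)·D = x⁴ − 4x³. Remainder: 9x³ − 28x² − 24x − 34.
Step 4: lead(9x³ − 28x² − 24x − 34) ÷ lead(D) = 9x³ ÷ x = 9x². Subtract (9x²)·D = 9x³ − 36x². Remainder: 8x² − 24x − 34.
Step 5: lead(8x² − 24x − 34) ÷ lead(D) = 8x² ÷ x = 8x. Subtract (8x)·D = 8x² − 32x. Remainder: 8x − 34.
Step 6: lead(8x − 34) ÷ lead(D) = 8x ÷ x = 8. Subtract (8)·D = 8x − 32. Remainder: −2.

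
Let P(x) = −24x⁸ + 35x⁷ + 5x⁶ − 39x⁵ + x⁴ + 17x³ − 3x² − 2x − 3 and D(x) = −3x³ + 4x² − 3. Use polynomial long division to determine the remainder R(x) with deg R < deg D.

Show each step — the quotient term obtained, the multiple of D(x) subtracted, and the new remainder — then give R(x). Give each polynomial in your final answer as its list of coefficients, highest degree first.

R = [4, -3]

Step 1: lead(−24x⁸ + 35x⁷ + 5x⁶ − 39x⁵ + x⁴ + 17x³ − 3x² − 2x − 3) ÷ lead(D) = −24x⁸ ÷ −3x³ = 8x⁵. Subtract (8x⁵)·D = −24x⁸ + 32x⁷ − 24x⁵. Remainder: 3x⁷ + 5x⁶ − 15x⁵ + x⁴ + 17x³ − 3x² − 2x − 3.
Step 2: lead(3x⁷ + 5x⁶ − 15x⁵ + x⁴ + 17x³ − 3x² − 2x − 3) ÷ lead(D) = 3x⁷ ÷ −3x³ = −x⁴. Subtract (−x⁴)·D = 3x⁷ − 4x⁶ + 3x⁴. Remainder: 9x⁶ − 15x⁵ − 2x⁴ + 17x³ − 3x² − 2x − 3.
Step 3: lead(9x⁶ − 15x⁵ − 2x⁴ + 17x³ − 3x² − 2x − 3) ÷ lead(D) = 9x⁶ ÷ −3x³ = −3x³. Subtract (−3x³)·D = 9x⁶ − 12x⁵ + 9x³. Remainder: −3x⁵ − 2x⁴ + 8x³ − 3x² − 2x − 3.
Step 4: lead(−3x⁵ − 2x⁴ + 8x³ − 3x² − 2x − 3) ÷ lead(D) = −3x⁵ ÷ −3x³ = x². Subtract (x²)·D = −3x⁵ + 4x⁴ − 3x². Remainder: −6x⁴ + 8x³ − 2x − 3.
Step 5: lead(−6x⁴ + 8x³ − 2x − 3) ÷ lead(D) = −6x⁴ ÷ −3x³ = 2x. Subtract (2x)·D = −6x⁴ + 8x³ − 6x. Remainder: 4x − 3.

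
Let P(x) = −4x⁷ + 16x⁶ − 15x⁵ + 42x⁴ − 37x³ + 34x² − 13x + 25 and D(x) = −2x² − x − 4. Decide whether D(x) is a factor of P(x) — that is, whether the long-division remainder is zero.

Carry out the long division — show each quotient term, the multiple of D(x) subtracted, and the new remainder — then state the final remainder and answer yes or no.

Step 1: lead(−4x⁷ + 16x⁶ − 15x⁵ + 42x⁴ − 37x³ + 34x² − 13x + 25) ÷ lead(D) = −4x⁷ ÷ −2x² = 2x⁵. Subtract (2x⁵)·D = −4x⁷ − 2x⁶ − 8x⁵. Remainder: 18x⁶ − 7x⁵ + 42x⁴ − 37x³ + 34x² − 13x + 25.
Step 2: lead(18x⁶ − 7x⁵ + 42x⁴ − 37x³ + 34x² − 13x + 25) ÷ lead(D) = 18x⁶ ÷ −2x² = −9x⁴. Subtract (−9x⁴)·D = 18x⁶ + 9x⁵ + 36x⁴. Remainder: −16x⁵ + 6x⁴ − 37x³ + 34x² − 13x + 25.
Step 3: lead(−16x⁵ + 6x⁴ − 37x³ + 34x² − 13x + 25) ÷ lead(D) = −16x⁵ ÷ −2x² = 8x³. Subtract (8x³)·D = −16x⁵ − 8x⁴ − 32x³. Remainder: 14x⁴ − 5x³ + 34x² − 13x + 25.
Step 4: lead(14x⁴ − 5x³ + 34x² − 13x + 25) ÷ lead(D) = 14x⁴ ÷ −2x² = −7x². Subtract (−7x²)·D = 14x⁴ + 7x³ + 28x². Remainder: −12x³ + 6x² − 13x + 25.
Step 5: lead(−12x³ + 6x² − 13x + 25) ÷ lead(D) = −12x³ ÷ −2x² = 6x. Subtract (6x)·D = −12x³ − 6x² − 24x. Remainder: 12x² + 11x + 25.
Step 6: lead(12x² + 11x + 25) ÷ lead(D) = 12x² ÷ −2x² = −6. Subtract (−6)·D = 12x² + 6x + 24. Remainder: 5x + 1.

R(x) = 5x + 1, so D(x) is not a factor of P(x). no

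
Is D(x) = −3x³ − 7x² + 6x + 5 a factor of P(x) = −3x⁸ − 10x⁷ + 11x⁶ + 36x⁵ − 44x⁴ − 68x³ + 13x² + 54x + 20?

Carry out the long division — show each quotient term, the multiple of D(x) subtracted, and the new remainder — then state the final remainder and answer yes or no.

R(x) = 0, so D(x) is a factor of P(x). yes

Step 1: lead(−3x⁸ − 10x⁷ + 11x⁶ + 36x⁵ − 44x⁴ − 68x³ + 13x² + 54x + 20) ÷ lead(D) = −3x⁸ ÷ −3x³ = x⁵. Subtract (x⁵)·D = −3x⁸ − 7x⁷ + 6x⁶ + 5x⁵. Remainder: −3x⁷ + 5x⁶ + 31x⁵ − 44x⁴ − 68x³ + 13x² + 54x + 20.
Step 2: lead(−3x⁷ + 5x⁶ + 31x⁵ − 44x⁴ − 68x³ + 13x² + 54x + 20) ÷ lead(D) = −3x⁷ ÷ −3x³ = x⁴. Subtract (x⁴)·D = −3x⁷ − 7x⁶ + 6x⁵ + 5x⁴. Remainder: 12x⁶ + 25x⁵ − 49x⁴ − 68x³ + 13x² + 54x + 20.
Step 3: lead(12x⁶ + 25x⁵ − 49x⁴ − 68x³ + 13x² + 54x + 20) ÷ lead(D) = 12x⁶ ÷ −3x³ = −4x³. Subtract (−4x³)·D = 12x⁶ + 28x⁵ − 24x⁴ − 20x³. Remainder: −3x⁵ − 25x⁴ − 48x³ + 13x² + 54x + 20.
Step 4: lead(−3x⁵ − 25x⁴ − 48x³ + 13x² + 54x + 20) ÷ lead(D) = −3x⁵ ÷ −3x³ = x². Subtract (x²)·D = −3x⁵ − 7x⁴ + 6x³ + 5x². Remainder: −18x⁴ − 54x³ + 8x² + 54x + 20.
Step 5: lead(−18x⁴ − 54x³ + 8x² + 54x + 20) ÷ lead(D) = −18x⁴ ÷ −3x³ = 6x. Subtract (6x)·D = −18x⁴ − 42x³ + 36x² + 30x. Remainder: −12x³ − 28x² + 24x + 20.
Step 6: lead(−12x³ − 28x² + 24x + 20) ÷ lead(D) = −12x³ ÷ −3x³ = 4. Subtract (4)·D = −12x³ − 28x² + 24x + 20. Remainder: 0.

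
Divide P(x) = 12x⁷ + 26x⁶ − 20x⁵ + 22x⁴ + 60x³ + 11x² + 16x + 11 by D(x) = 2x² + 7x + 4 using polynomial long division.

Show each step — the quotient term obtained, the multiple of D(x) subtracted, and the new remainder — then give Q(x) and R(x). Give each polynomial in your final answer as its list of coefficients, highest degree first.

Q = [6, -8, 6, 6, -3, 4]; R = [-5]

Step 1: lead(12x⁷ + 26x⁶ − 20x⁵ + 22x⁴ + 60x³ + 11x² + 16x + 11) ÷ lead(D) = 12x⁷ ÷ 2x² = 6x⁵. Subtract (6x⁵)·D = 12x⁷ + 42x⁶ + 24x⁵. Remainder: −16x⁶ − 44x⁵ + 22x⁴ + 60x³ + 11x² + 16x + 11.
Step 2: lead(−16x⁶ − 44x⁵ + 22x⁴ + 60x³ + 11x² + 16x + 11) ÷ lead(D) = −16x⁶ ÷ 2x² = −8x⁴. Subtract (−8x⁴)·D = −16x⁶ − 56x⁵ − 32x⁴. Remainder: 12x⁵ + 54x⁴ + 60x³ + 11x² + 16x + 11.
Step 3: lead(12x⁵ + 54x⁴ + 60x³ + 11x² + 16x + 11) ÷ lead(D) = 12x⁵ ÷ 2x² = 6x³. Subtract (6x³)·D = 12x⁵ + 42x⁴ + 24x³. Remainder: 12x⁴ + 36x³ + 11x² + 16x + 11.
Step 4: lead(12x⁴ + 36x³ + 11x² + 16x + 11) ÷ lead(D) = 12x⁴ ÷ 2x² = 6x². Subtract (6x²)·D = 12x⁴ + 42x³ + 24x². Remainder: −6x³ − 13x² + 16x + 11.
Step 5: lead(−6x³ − 13x² + 16x + 11) ÷ lead(D) = −6x³ ÷ 2x² = −3x. Subtract (−3x)·D = −6x³ − 21x² − 12x. Remainder: 8x² + 28x + 11.
Step 6: lead(8x² + 28x + 11) ÷ lead(D) = 8x² ÷ 2x² = 4. Subtract (4)·D = 8x² + 28x + 16. Remainder: −5.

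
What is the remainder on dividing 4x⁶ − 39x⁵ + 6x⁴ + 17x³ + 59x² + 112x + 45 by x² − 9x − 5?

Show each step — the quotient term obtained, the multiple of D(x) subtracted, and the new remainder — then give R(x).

Step 1: lead(4x⁶ − 39x⁵ + 6x⁴ + 17x³ + 59x² + 112x + 45) ÷ lead(D) = 4x⁶ ÷ x² = 4x⁴. Subtract (4x⁴)·D = 4x⁶ − 36x⁵ − 20x⁴. Remainder: −3x⁵ + 26x⁴ + 17x³ + 59x² + 112x + 45.
Step 2: lead(−3x⁵ + 26x⁴ + 17x³ + 59x² + 112x + 45) ÷ lead(D) = −3x⁵ ÷ x² = −3x³. Subtract (−3x³)·D = −3x⁵ + 27x⁴ + 15x³. Remainder: −x⁴ + 2x³ + 59x² + 112x + 45.
Step 3: lead(−x⁴ + 2x³ + 59x² + 112x + 45) ÷ lead(D) = −x⁴ ÷ x² = −x². Subtract (−x²)·D = −x⁴ + 9x³ + 5x². Remainder: −7x³ + 54x² + 112x + 45.
Step 4: lead(−7x³ + 54x² + 112x + 45) ÷ lead(D) = −7x³ ÷ x² = −7x. Subtract (−7x)·D = −7x³ + 63x² + 35x. Remainder: −9x² + 77x + 45.
Step 5: lead(−9x² + 77x + 45) ÷ lead(D) = −9x² ÷ x² = −9. Subtract (−9)·D = −9x² + 81x + 45. Remainder: −4x.

R(x) = −4x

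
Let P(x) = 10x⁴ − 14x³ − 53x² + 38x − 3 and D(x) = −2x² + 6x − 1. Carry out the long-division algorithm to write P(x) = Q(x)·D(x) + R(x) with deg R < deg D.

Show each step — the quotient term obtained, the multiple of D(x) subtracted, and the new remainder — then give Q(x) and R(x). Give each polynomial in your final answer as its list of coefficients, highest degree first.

Step 1: lead(10x⁴ − 14x³ − 53x² + 38x − 3) ÷ lead(D) = 10x⁴ ÷ −2x² = −5x². Subtract (−5x²)·D = 10x⁴ − 30x³ + 5x². Remainder: 16x³ − 58x² + 38x − 3.
Step 2: lead(16x³ − 58x² + 38x − 3) ÷ lead(D) = 16x³ ÷ −2x² = −8x. Subtract (−8x)·D = 16x³ − 48x² + 8x. Remainder: −10x² + 30x − 3.
Step 3: lead(−10x² + 30x − 3) ÷ lead(D) = −10x² ÷ −2x² = 5. Subtract (5)·D = −10x² + 30x − 5. Remainder: 2.

Q = [-5, -8, 5]; R = [2]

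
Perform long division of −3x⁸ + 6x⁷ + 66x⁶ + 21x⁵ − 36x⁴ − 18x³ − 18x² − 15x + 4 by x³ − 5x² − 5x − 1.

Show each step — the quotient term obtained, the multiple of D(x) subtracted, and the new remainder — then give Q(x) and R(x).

Step 1: lead(−3x⁸ + 6x⁷ + 66x⁶ + 21x⁵ − 36x⁴ − 18x³ − 18x² − 15x + 4) ÷ lead(D) = −3x⁸ ÷ x³ = −3x⁵. Subtract (−3x⁵)·D = −3x⁸ + 15x⁷ + 15x⁶ + 3x⁵. Remainder: −9x⁷ + 51x⁶ + 18x⁵ − 36x⁴ − 18x³ − 18x² − 15x + 4.
Step 2: lead(−9x⁷ + 51x⁶ + 18x⁵ − 36x⁴ − 18x³ − 18x² − 15x + 4) ÷ lead(D) = −9x⁷ ÷ x³ = −9x⁴. Subtract (−9x⁴)·D = −9x⁷ + 45x⁶ + 45x⁵ + 9x⁴. Remainder: 6x⁶ − 27x⁵ − 45x⁴ − 18x³ − 18x² − 15x + 4.
Step 3: lead(6x⁶ − 27x⁵ − 45x⁴ − 18x³ − 18x² − 15x + 4) ÷ lead(D) = 6x⁶ ÷ x³ = 6x³. Subtract (6x³)·D = 6x⁶ − 30x⁵ − 30x⁴ − 6x³. Remainder: 3x⁵ − 15x⁴ − 12x³ − 18x² − 15x + 4.
Step 4: lead(3x⁵ − 15x⁴ − 12x³ − 18x² − 15x + 4) ÷ lead(D) = 3x⁵ ÷ x³ = 3x². Subtract (3x²)·D = 3x⁵ − 15x⁴ − 15x³ − 3x². Remainder: 3x³ − 15x² − 15x + 4.
Step 5: lead(3x³ − 15x² − 15x + 4) ÷ lead(D) = 3x³ ÷ x³ = 3. Subtract (3)·D = 3x³ − 15x² − 15x − 3. Remainder: 7.

Q(x) = −3x⁵ − 9x⁴ + 6x³ + 3x² + 3; R(x) = 7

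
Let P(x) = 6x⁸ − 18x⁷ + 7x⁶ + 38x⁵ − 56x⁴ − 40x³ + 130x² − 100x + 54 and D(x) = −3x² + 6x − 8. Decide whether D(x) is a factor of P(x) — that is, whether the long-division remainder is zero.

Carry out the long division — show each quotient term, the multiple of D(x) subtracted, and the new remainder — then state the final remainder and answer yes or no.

Step 1: lead(6x⁸ − 18x⁷ + 7x⁶ + 38x⁵ − 56x⁴ − 40x³ + 130x² − 100x + 54) ÷ lead(D) = 6x⁸ ÷ −3x² = −2x⁶. Subtract (−2x⁶)·D = 6x⁸ − 12x⁷ + 16x⁶. Remainder: −6x⁷ − 9x⁶ + 38x⁵ − 56x⁴ − 40x³ + 130x² − 100x + 54.
Step 2: lead(−6x⁷ − 9x⁶ + 38x⁵ − 56x⁴ − 40x³ + 130x² − 100x + 54) ÷ lead(D) = −6x⁷ ÷ −3x² = 2x⁵. Subtract (2x⁵)·D = −6x⁷ + 12x⁶ − 16x⁵. Remainder: −21x⁶ + 54x⁵ − 56x⁴ − 40x³ + 130x² − 100x + 54.
Step 3: lead(−21x⁶ + 54x⁵ − 56x⁴ − 40x³ + 130x² − 100x + 54) ÷ lead(D) = −21x⁶ ÷ −3x² = 7x⁴. Subtract (7x⁴)·D = −21x⁶ + 42x⁵ − 56x⁴. Remainder: 12x⁵ − 40x³ + 130x² − 100x + 54.
Step 4: lead(12x⁵ − 40x³ + 130x² − 100x + 54) ÷ lead(D) = 12x⁵ ÷ −3x² = −4x³. Subtract (−4x³)·D = 12x⁵ − 24x⁴ + 32x³. Remainder: 24x⁴ − 72x³ + 130x² − 100x + 54.
Step 5: lead(24x⁴ − 72x³ + 130x² − 100x + 54) ÷ lead(D) = 24x⁴ ÷ −3x² = −8x². Subtract (−8x²)·D = 24x⁴ − 48x³ + 64x². Remainder: −24x³ + 66x² − 100x + 54.
Step 6: lead(−24x³ + 66x² − 100x + 54) ÷ lead(D) = −24x³ ÷ −3x² = 8x. Subtract (8x)·D = −24x³ + 48x² − 64x. Remainder: 18x² − 36x + 54.
Step 7: lead(18x² − 36x + 54) ÷ lead(D) = 18x² ÷ −3x² = −6. Subtract (−6)·D = 18x² − 36x + 48. Remainder: 6.

R(x) = 6, so D(x) is not a factor of P(x). no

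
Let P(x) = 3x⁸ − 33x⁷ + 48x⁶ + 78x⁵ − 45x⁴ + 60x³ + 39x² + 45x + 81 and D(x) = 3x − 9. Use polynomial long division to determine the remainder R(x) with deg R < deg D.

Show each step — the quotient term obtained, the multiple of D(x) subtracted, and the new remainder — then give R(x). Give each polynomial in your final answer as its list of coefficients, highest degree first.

R = [0]

Step 1: lead(3x⁸ − 33x⁷ + 48x⁶ + 78x⁵ − 45x⁴ + 60x³ + 39x² + 45x + 81) ÷ lead(D) = 3x⁸ ÷ 3x = x⁷. Subtract (x⁷)·D = 3x⁸ − 9x⁷. Remainder: −24x⁷ + 48x⁶ + 78x⁵ − 45x⁴ + 60x³ + 39x² + 45x + 81.
Step 2: lead(−24x⁷ + 48x⁶ + 78x⁵ − 45x⁴ + 60x³ + 39x² + 45x + 81) ÷ lead(D) = −24x⁷ ÷ 3x = −8x⁶. Subtract (−8x⁶)·D = −24x⁷ + 72x⁶. Remainder: −24x⁶ + 78x⁵ − 45x⁴ + 60x³ + 39x² + 45x + 81.
Step 3: lead(−24x⁶ + 78x⁵ − 45x⁴ + 60x³ + 39x² + 45x + 81) ÷ lead(D) = −24x⁶ ÷ 3x = −8x⁵. Subtract (−8x⁵)·D = −24x⁶ + 72x⁵. Remainder: 6x⁵ − 45x⁴ + 60x³ + 39x² + 45x + 81.
Step 4: lead(6x⁵ − 45x⁴ + 60x³ + 39x² + 45x + 81) ÷ lead(D) = 6x⁵ ÷ 3x = 2x⁴. Subtract (2x⁴)·D = 6x⁵ − 18x⁴. Remainder: −27x⁴ + 60x³ + 39x² + 45x + 81.
Step 5: lead(−27x⁴ + 60x³ + 39x² + 45x + 81) ÷ lead(D) = −27x⁴ ÷ 3x = −9x³. Subtract (−9x³)·D = −27x⁴ + 81x³. Remainder: −21x³ + 39x² + 45x + 81.
Step 6: lead(−21x³ + 39x² + 45x + 81) ÷ lead(D) = −21x³ ÷ 3x = −7x². Subtract (−7x²)·D = −21x³ + 63x². Remainder: −24x² + 45x + 81.
Step 7: lead(−24x² + 45x + 81) ÷ lead(D) = −24x² ÷ 3x = −8x. Subtract (−8x)·D = −24x² + 72x. Remainder: −27x + 81.
Step 8: lead(−27x + 81) ÷ lead(D) = −27x ÷ 3x = −9. Subtract (−9)·D = −27x + 81. Remainder: 0.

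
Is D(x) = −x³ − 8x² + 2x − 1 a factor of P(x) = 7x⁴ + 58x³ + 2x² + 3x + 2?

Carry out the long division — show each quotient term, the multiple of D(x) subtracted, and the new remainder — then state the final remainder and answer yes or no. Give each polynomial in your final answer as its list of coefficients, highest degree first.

R = [0], so D(x) is a factor of P(x). yes

Step 1: lead(7x⁴ + 58x³ + 2x² + 3x + 2) ÷ lead(D) = 7x⁴ ÷ −x³ = −7x. Subtract (−7x)·D = 7x⁴ + 56x³ − 14x² + 7x. Remainder: 2x³ + 16x² − 4x + 2.
Step 2: lead(2x³ + 16x² − 4x + 2) ÷ lead(D) = 2x³ ÷ −x³ = −2. Subtract (−2)·D = 2x³ + 16x² − 4x + 2. Remainder: 0.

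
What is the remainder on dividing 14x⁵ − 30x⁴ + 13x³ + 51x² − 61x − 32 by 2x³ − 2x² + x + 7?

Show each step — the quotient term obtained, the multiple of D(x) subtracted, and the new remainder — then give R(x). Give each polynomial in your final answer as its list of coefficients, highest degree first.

Step 1: lead(14x⁵ − 30x⁴ + 13x³ + 51x² − 61x − 32) ÷ lead(D) = 14x⁵ ÷ 2x³ = 7x². Subtract (7x²)·D = 14x⁵ − 14x⁴ + 7x³ + 49x². Remainder: −16x⁴ + 6x³ + 2x² − 61x − 32.
Step 2: lead(−16x⁴ + 6x³ + 2x² − 61x − 32) ÷ lead(D) = −16x⁴ ÷ 2x³ = −8x. Subtract (−8x)·D = −16x⁴ + 16x³ − 8x² − 56x. Remainder: −10x³ + 10x² − 5x − 32.
Step 3: lead(−10x³ + 10x² − 5x − 32) ÷ lead(D) = −10x³ ÷ 2x³ = −5. Subtract (−5)·D = −10x³ + 10x² − 5x − 35. Remainder: 3.

R = [3]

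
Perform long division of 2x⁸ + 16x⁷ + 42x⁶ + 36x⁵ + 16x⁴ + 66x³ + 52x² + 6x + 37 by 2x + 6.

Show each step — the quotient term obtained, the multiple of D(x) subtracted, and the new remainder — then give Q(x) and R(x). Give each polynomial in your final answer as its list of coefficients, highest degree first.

Step 1: lead(2x⁸ + 16x⁷ + 42x⁶ + 36x⁵ + 16x⁴ + 66x³ + 52x² + 6x + 37) ÷ lead(D) = 2x⁸ ÷ 2x = x⁷. Subtract (x⁷)·D = 2x⁸ + 6x⁷. Remainder: 10x⁷ + 42x⁶ + 36x⁵ + 16x⁴ + 66x³ + 52x² + 6x + 37.
Step 2: lead(10x⁷ + 42x⁶ + 36x⁵ + 16x⁴ + 66x³ + 52x² + 6x + 37) ÷ lead(D) = 10x⁷ ÷ 2x = 5x⁶. Subtract (5x⁶)·D = 10x⁷ + 30x⁶. Remainder: 12x⁶ + 36x⁵ + 16x⁴ + 66x³ + 52x² + 6x + 37.
Step 3: lead(12x⁶ + 36x⁵ + 16x⁴ + 66x³ + 52x² + 6x + 37) ÷ lead(D) = 12x⁶ ÷ 2x = 6x⁵. Subtract (6x⁵)·D = 12x⁶ + 36x⁵. Remainder: 16x⁴ + 66x³ + 52x² + 6x + 37.
Step 4: lead(16x⁴ + 66x³ + 52x² + 6x + 37) ÷ lead(D) = 16x⁴ ÷ 2x = 8x³. Subtract (8x³)·D = 16x⁴ + 48x³. Remainder: 18x³ + 52x² + 6x + 37.
Step 5: lead(18x³ + 52x² + 6x + 37) ÷ lead(D) = 18x³ ÷ 2x = 9x². Subtract (9x²)·D = 18x³ + 54x². Remainder: −2x² + 6x + 37.
Step 6: lead(−2x² + 6x + 37) ÷ lead(D) = −2x² ÷ 2x = −x. Subtract (−x)·D = −2x² − 6x. Remainder: 12x + 37.
Step 7: lead(12x + 37) ÷ lead(D) = 12x ÷ 2x = 6. Subtract (6)·D = 12x + 36. Remainder: 1.

Q = [1, 5, 6, 0, 8, 9, -1, 6]; R = [1]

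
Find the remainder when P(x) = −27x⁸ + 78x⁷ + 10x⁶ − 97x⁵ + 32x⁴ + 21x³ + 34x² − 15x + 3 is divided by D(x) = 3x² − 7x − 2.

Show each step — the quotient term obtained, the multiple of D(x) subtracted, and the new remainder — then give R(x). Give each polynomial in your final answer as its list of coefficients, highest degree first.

R = [9]

Step 1: lead(−27x⁸ + 78x⁷ + 10x⁶ − 97x⁵ + 32x⁴ + 21x³ + 34x² − 15x + 3) ÷ lead(D) = −27x⁸ ÷ 3x² = −9x⁶. Subtract (−9x⁶)·D = −27x⁸ + 63x⁷ + 18x⁶. Remainder: 15x⁷ − 8x⁶ − 97x⁵ + 32x⁴ + 21x³ + 34x² − 15x + 3.
Step 2: lead(15x⁷ − 8x⁶ − 97x⁵ + 32x⁴ + 21x³ + 34x² − 15x + 3) ÷ lead(D) = 15x⁷ ÷ 3x² = 5x⁵. Subtract (5x⁵)·D = 15x⁷ − 35x⁶ − 10x⁵. Remainder: 27x⁶ − 87x⁵ + 32x⁴ + 21x³ + 34x² − 15x + 3.
Step 3: lead(27x⁶ − 87x⁵ + 32x⁴ + 21x³ + 34x² − 15x + 3) ÷ lead(D) = 27x⁶ ÷ 3x² = 9x⁴. Subtract (9x⁴)·D = 27x⁶ − 63x⁵ − 18x⁴. Remainder: −24x⁵ + 50x⁴ + 21x³ + 34x² − 15x + 3.
Step 4: lead(−24x⁵ + 50x⁴ + 21x³ + 34x² − 15x + 3) ÷ lead(D) = −24x⁵ ÷ 3x² = −8x³. Subtract (−8x³)·D = −24x⁵ + 56x⁴ + 16x³. Remainder: −6x⁴ + 5x³ + 34x² − 15x + 3.
Step 5: lead(−6x⁴ + 5x³ + 34x² − 15x + 3) ÷ lead(D) = −6x⁴ ÷ 3x² = −2x². Subtract (−2x²)·D = −6x⁴ + 14x³ + 4x². Remainder: −9x³ + 30x² − 15x + 3.
Step 6: lead(−9x³ + 30x² − 15x + 3) ÷ lead(D) = −9x³ ÷ 3x² = −3x. Subtract (−3x)·D = −9x³ + 21x² + 6x. Remainder: 9x² − 21x + 3.
Step 7: lead(9x² − 21x + 3) ÷ lead(D) = 9x² ÷ 3x² = 3. Subtract (3)·D = 9x² − 21x − 6. Remainder: 9.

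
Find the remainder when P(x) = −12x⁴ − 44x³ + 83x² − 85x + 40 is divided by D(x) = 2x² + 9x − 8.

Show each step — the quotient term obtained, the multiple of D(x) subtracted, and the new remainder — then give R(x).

R(x) = 0

Step 1: lead(−12x⁴ − 44x³ + 83x² − 85x + 40) ÷ lead(D) = −12x⁴ ÷ 2x² = −6x². Subtract (−6x²)·D = −12x⁴ − 54x³ + 48x². Remainder: 10x³ + 35x² − 85x + 40.
Step 2: lead(10x³ + 35x² − 85x + 40) ÷ lead(D) = 10x³ ÷ 2x² = 5x. Subtract (5x)·D = 10x³ + 45x² − 40x. Remainder: −10x² − 45x + 40.
Step 3: lead(−10x² − 45x + 40) ÷ lead(D) = −10x² ÷ 2x² = −5. Subtract (−5)·D = −10x² − 45x + 40. Remainder: 0.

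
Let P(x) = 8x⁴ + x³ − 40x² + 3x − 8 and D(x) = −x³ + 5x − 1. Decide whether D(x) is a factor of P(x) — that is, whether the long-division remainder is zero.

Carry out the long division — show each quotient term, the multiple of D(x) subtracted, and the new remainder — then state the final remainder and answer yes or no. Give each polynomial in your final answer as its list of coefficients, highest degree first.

R = [-9], so D(x) is not a factor of P(x). no

Step 1: lead(8x⁴ + x³ − 40x² + 3x − 8) ÷ lead(D) = 8x⁴ ÷ −x³ = −8x. Subtract (−8x)·D = 8x⁴ − 40x² + 8x. Remainder: x³ − 5x − 8.
Step 2: lead(x³ − 5x − 8) ÷ lead(D) = x³ ÷ −x³ = −1. Subtract (−1)·D = x³ − 5x + 1. Remainder: −9.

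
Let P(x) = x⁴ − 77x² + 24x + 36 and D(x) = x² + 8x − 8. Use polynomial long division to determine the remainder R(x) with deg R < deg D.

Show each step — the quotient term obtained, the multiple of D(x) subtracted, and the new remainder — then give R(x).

R(x) = −4

Step 1: lead(x⁴ − 77x² + 24x + 36) ÷ lead(D) = x⁴ ÷ x² = x². Subtract (x²)·D = x⁴ + 8x³ − 8x². Remainder: −8x³ − 69x² + 24x + 36.
Step 2: lead(−8x³ − 69x² + 24x + 36) ÷ lead(D) = −8x³ ÷ x² = −8x. Subtract (−8x)·D = −8x³ − 64x² + 64x. Remainder: −5x² − 40x + 36.
Step 3: lead(−5x² − 40x + 36) ÷ lead(D) = −5x² ÷ x² = −5. Subtract (−5)·D = −5x² − 40x + 40. Remainder: −4.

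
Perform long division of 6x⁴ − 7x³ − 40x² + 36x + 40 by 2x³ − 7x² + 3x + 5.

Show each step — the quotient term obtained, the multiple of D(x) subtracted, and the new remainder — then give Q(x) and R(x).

Step 1: lead(6x⁴ − 7x³ − 40x² + 36x + 40) ÷ lead(D) = 6x⁴ ÷ 2x³ = 3x. Subtract (3x)·D = 6x⁴ − 21x³ + 9x² + 15x. Remainder: 14x³ − 49x² + 21x + 40.
Step 2: lead(14x³ − 49x² + 21x + 40) ÷ lead(D) = 14x³ ÷ 2x³ = 7. Subtract (7)·D = 14x³ − 49x² + 21x + 35. Remainder: 5.

Q(x) = 3x + 7; R(x) = 5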